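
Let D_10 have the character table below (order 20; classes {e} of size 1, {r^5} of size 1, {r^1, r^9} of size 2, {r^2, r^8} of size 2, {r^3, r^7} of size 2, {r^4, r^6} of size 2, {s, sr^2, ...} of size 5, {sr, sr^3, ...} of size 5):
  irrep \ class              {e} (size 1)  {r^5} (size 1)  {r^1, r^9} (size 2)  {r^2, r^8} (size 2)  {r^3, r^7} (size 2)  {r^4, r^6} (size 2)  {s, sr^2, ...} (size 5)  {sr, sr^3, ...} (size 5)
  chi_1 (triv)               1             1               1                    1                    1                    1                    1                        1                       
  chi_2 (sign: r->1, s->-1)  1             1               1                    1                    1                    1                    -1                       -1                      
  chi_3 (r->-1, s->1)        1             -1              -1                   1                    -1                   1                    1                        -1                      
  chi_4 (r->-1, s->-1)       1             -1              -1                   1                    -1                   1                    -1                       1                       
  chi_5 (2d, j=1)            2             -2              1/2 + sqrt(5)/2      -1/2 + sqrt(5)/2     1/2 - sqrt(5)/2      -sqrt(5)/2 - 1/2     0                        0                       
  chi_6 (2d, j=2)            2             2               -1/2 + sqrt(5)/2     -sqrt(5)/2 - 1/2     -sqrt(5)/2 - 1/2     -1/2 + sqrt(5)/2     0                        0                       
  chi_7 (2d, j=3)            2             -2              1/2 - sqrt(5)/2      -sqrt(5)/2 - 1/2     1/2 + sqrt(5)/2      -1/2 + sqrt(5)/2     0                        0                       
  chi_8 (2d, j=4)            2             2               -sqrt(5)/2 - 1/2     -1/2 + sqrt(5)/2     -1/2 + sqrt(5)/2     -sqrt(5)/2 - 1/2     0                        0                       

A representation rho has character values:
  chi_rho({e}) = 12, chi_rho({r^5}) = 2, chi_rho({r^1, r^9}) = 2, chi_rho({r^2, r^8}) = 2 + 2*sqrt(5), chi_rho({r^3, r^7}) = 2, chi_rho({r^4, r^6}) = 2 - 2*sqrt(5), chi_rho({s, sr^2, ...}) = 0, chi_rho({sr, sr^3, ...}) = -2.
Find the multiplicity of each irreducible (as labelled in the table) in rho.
Multiplicities: chi_1: 1, chi_2: 2, chi_3: 1, chi_4: 0, chi_5: 2, chi_6: 0, chi_7: 0, chi_8: 2.

Proof sketch: Use <chi_rho, chi> = (1/|G|) sum_C |C| * chi_rho(C) * conj(chi(C)) with |G| = 20 for each irreducible chi in the table:
  <chi_rho, chi_1> = (1/20)[1*(12)*conj(1) + 1*(2)*conj(1) + 2*(2)*conj(1) + 2*(2 + 2*sqrt(5))*conj(1) + 2*(2)*conj(1) + 2*(2 - 2*sqrt(5))*conj(1) + 5*(0)*conj(1) + 5*(-2)*conj(1)]
      = (1/20)[(12) + (2) + (4) + (4 + 4*sqrt(5)) + (4) + (4 - 4*sqrt(5)) + (0) + (-10)] = 20/20 = 1
  <chi_rho, chi_2> = (1/20)[1*(12)*conj(1) + 1*(2)*conj(1) + 2*(2)*conj(1) + 2*(2 + 2*sqrt(5))*conj(1) + 2*(2)*conj(1) + 2*(2 - 2*sqrt(5))*conj(1) + 5*(0)*conj(-1) + 5*(-2)*conj(-1)]
      = (1/20)[(12) + (2) + (4) + (4 + 4*sqrt(5)) + (4) + (4 - 4*sqrt(5)) + (0) + (10)] = 40/20 = 2
  <chi_rho, chi_3> = (1/20)[1*(12)*conj(1) + 1*(2)*conj(-1) + 2*(2)*conj(-1) + 2*(2 + 2*sqrt(5))*conj(1) + 2*(2)*conj(-1) + 2*(2 - 2*sqrt(5))*conj(1) + 5*(0)*conj(1) + 5*(-2)*conj(-1)]
      = (1/20)[(12) + (-2) + (-4) + (4 + 4*sqrt(5)) + (-4) + (4 - 4*sqrt(5)) + (0) + (10)] = 20/20 = 1
  <chi_rho, chi_4> = (1/20)[1*(12)*conj(1) + 1*(2)*conj(-1) + 2*(2)*conj(-1) + 2*(2 + 2*sqrt(5))*conj(1) + 2*(2)*conj(-1) + 2*(2 - 2*sqrt(5))*conj(1) + 5*(0)*conj(-1) + 5*(-2)*conj(1)]
      = (1/20)[(12) + (-2) + (-4) + (4 + 4*sqrt(5)) + (-4) + (4 - 4*sqrt(5)) + (0) + (-10)] = 0/20 = 0
  <chi_rho, chi_5> = (1/20)[1*(12)*conj(2) + 1*(2)*conj(-2) + 2*(2)*conj(1/2 + sqrt(5)/2) + 2*(2 + 2*sqrt(5))*conj(-1/2 + sqrt(5)/2) + 2*(2)*conj(1/2 - sqrt(5)/2) + 2*(2 - 2*sqrt(5))*conj(-sqrt(5)/2 - 1/2) + 5*(0)*conj(0) + 5*(-2)*conj(0)]
      = (1/20)[(24) + (-4) + (2 + 2*sqrt(5)) + (8) + (2 - 2*sqrt(5)) + (8) + (0) + (0)] = 40/20 = 2
  <chi_rho, chi_6> = (1/20)[1*(12)*conj(2) + 1*(2)*conj(2) + 2*(2)*conj(-1/2 + sqrt(5)/2) + 2*(2 + 2*sqrt(5))*conj(-sqrt(5)/2 - 1/2) + 2*(2)*conj(-sqrt(5)/2 - 1/2) + 2*(2 - 2*sqrt(5))*conj(-1/2 + sqrt(5)/2) + 5*(0)*conj(0) + 5*(-2)*conj(0)]
      = (1/20)[(24) + (4) + (-2 + 2*sqrt(5)) + (-12 - 4*sqrt(5)) + (-2*sqrt(5) - 2) + (-12 + 4*sqrt(5)) + (0) + (0)] = 0/20 = 0
  <chi_rho, chi_7> = (1/20)[1*(12)*conj(2) + 1*(2)*conj(-2) + 2*(2)*conj(1/2 - sqrt(5)/2) + 2*(2 + 2*sqrt(5))*conj(-sqrt(5)/2 - 1/2) + 2*(2)*conj(1/2 + sqrt(5)/2) + 2*(2 - 2*sqrt(5))*conj(-1/2 + sqrt(5)/2) + 5*(0)*conj(0) + 5*(-2)*conj(0)]
      = (1/20)[(24) + (-4) + (2 - 2*sqrt(5)) + (-12 - 4*sqrt(5)) + (2 + 2*sqrt(5)) + (-12 + 4*sqrt(5)) + (0) + (0)] = 0/20 = 0
  <chi_rho, chi_8> = (1/20)[1*(12)*conj(2) + 1*(2)*conj(2) + 2*(2)*conj(-sqrt(5)/2 - 1/2) + 2*(2 + 2*sqrt(5))*conj(-1/2 + sqrt(5)/2) + 2*(2)*conj(-1/2 + sqrt(5)/2) + 2*(2 - 2*sqrt(5))*conj(-sqrt(5)/2 - 1/2) + 5*(0)*conj(0) + 5*(-2)*conj(0)]
      = (1/20)[(24) + (4) + (-2*sqrt(5) - 2) + (8) + (-2 + 2*sqrt(5)) + (8) + (0) + (0)] = 40/20 = 2
Dimension check: dim(rho) = sum (mult * dim) = 1*1 + 2*1 + 1*1 + 0*1 + 2*2 + 0*2 + 0*2 + 2*2 = 12 = chi_rho(e) = 12.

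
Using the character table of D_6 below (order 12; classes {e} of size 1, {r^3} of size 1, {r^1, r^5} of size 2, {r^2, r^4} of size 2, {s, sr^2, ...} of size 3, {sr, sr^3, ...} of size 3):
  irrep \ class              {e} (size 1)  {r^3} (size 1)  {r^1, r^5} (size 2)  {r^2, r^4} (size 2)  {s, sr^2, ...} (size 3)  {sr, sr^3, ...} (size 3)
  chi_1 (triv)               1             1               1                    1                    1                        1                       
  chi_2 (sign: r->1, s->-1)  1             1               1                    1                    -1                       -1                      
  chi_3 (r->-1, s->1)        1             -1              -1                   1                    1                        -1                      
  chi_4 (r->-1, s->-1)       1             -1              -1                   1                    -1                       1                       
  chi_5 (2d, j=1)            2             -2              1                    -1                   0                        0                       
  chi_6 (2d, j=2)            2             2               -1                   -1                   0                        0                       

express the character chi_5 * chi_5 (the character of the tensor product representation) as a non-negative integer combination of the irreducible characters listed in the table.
chi_5 tensor chi_5 = chi_1 + chi_2 + chi_6 (all other irreducibles have multiplicity 0).

Reasoning: The character of a tensor product is the pointwise product (chi_5 * chi_5)(C) = chi_5(C) * chi_5(C):
  {e}: (2)*(2), {r^3}: (-2)*(-2), {r^1, r^5}: (1)*(1), {r^2, r^4}: (-1)*(-1), {s, sr^2, ...}: (0)*(0), {sr, sr^3, ...}: (0)*(0)
so (chi_5 * chi_5) takes values
  {e} -> 4, {r^3} -> 4, {r^1, r^5} -> 1, {r^2, r^4} -> 1, {s, sr^2, ...} -> 0, {sr, sr^3, ...} -> 0.
Now take the inner product of this character with each irreducible chi from the table, <chi_5*chi_5, chi> = (1/12) sum_C |C| (chi_5*chi_5)(C) conj(chi(C)):
  <chi_5*chi_5, chi_1> = (1/12)[1*(4)*conj(1) + 1*(4)*conj(1) + 2*(1)*conj(1) + 2*(1)*conj(1) + 3*(0)*conj(1) + 3*(0)*conj(1)]
      = (1/12)[(4) + (4) + (2) + (2) + (0) + (0)] = 12/12 = 1
  <chi_5*chi_5, chi_2> = (1/12)[1*(4)*conj(1) + 1*(4)*conj(1) + 2*(1)*conj(1) + 2*(1)*conj(1) + 3*(0)*conj(-1) + 3*(0)*conj(-1)]
      = (1/12)[(4) + (4) + (2) + (2) + (0) + (0)] = 12/12 = 1
  <chi_5*chi_5, chi_3> = (1/12)[1*(4)*conj(1) + 1*(4)*conj(-1) + 2*(1)*conj(-1) + 2*(1)*conj(1) + 3*(0)*conj(1) + 3*(0)*conj(-1)]
      = (1/12)[(4) + (-4) + (-2) + (2) + (0) + (0)] = 0/12 = 0
  <chi_5*chi_5, chi_4> = (1/12)[1*(4)*conj(1) + 1*(4)*conj(-1) + 2*(1)*conj(-1) + 2*(1)*conj(1) + 3*(0)*conj(-1) + 3*(0)*conj(1)]
      = (1/12)[(4) + (-4) + (-2) + (2) + (0) + (0)] = 0/12 = 0
  <chi_5*chi_5, chi_5> = (1/12)[1*(4)*conj(2) + 1*(4)*conj(-2) + 2*(1)*conj(1) + 2*(1)*conj(-1) + 3*(0)*conj(0) + 3*(0)*conj(0)]
      = (1/12)[(8) + (-8) + (2) + (-2) + (0) + (0)] = 0/12 = 0
  <chi_5*chi_5, chi_6> = (1/12)[1*(4)*conj(2) + 1*(4)*conj(2) + 2*(1)*conj(-1) + 2*(1)*conj(-1) + 3*(0)*conj(0) + 3*(0)*conj(0)]
      = (1/12)[(8) + (8) + (-2) + (-2) + (0) + (0)] = 12/12 = 1
Hence the multiplicities are chi_1: 1, chi_2: 1, chi_6: 1. Dimension check: dim(chi_5)*dim(chi_5) = 2*2 = 4 and sum (mult * dim) = 1*1 + 1*1 + 1*2 = 4.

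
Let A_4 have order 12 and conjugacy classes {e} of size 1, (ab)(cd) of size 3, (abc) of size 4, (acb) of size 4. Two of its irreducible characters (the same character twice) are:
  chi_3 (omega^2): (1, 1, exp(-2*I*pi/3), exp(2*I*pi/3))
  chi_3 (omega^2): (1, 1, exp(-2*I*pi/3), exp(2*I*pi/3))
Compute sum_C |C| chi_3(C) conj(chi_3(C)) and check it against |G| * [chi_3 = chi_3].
Sum = 12 = |G| = 12; so <chi_3, chi_3> = 1 (norm-1 confirms irreducibility).

Working: Compute term by term over conjugacy classes (|C| * chi_3(C) * conj(chi_3(C))):
  1*(1)*conj(1) + 3*(1)*conj(1) + 4*(exp(-2*I*pi/3))*conj(exp(-2*I*pi/3)) + 4*(exp(2*I*pi/3))*conj(exp(2*I*pi/3))
  = (1) + (3) + (4) + (4)
  = 12.
(Exp terms are combined using exp(i*s)*conj(exp(i*t)) = exp(i*(s-t)), and sums of them are collapsed using the identity that for every m > 1 the m distinct m-th roots of unity sum to 0, e.g. 1 + exp(2*I*pi/3) + exp(-2*I*pi/3) = 0.)
Dividing by |G| = 12 gives 12/12 = 1, matching the row-orthogonality relation <chi_3, chi_3> = [chi_3 = chi_3].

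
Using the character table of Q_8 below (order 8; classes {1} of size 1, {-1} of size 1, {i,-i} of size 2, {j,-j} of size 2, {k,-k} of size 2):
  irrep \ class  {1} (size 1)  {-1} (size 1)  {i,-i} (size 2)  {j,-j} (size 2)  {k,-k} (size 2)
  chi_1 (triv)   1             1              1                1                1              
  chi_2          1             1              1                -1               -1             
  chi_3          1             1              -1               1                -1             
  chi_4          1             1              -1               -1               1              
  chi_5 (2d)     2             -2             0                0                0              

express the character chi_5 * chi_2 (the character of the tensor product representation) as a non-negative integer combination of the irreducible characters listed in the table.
chi_5 tensor chi_2 = chi_5 (all other irreducibles have multiplicity 0).

Explanation: The character of a tensor product is the pointwise product (chi_5 * chi_2)(C) = chi_5(C) * chi_2(C):
  {1}: (2)*(1), {-1}: (-2)*(1), {i,-i}: (0)*(1), {j,-j}: (0)*(-1), {k,-k}: (0)*(-1)
so (chi_5 * chi_2) takes values
  {1} -> 2, {-1} -> -2, {i,-i} -> 0, {j,-j} -> 0, {k,-k} -> 0.
Now take the inner product of this character with each irreducible chi from the table, <chi_5*chi_2, chi> = (1/8) sum_C |C| (chi_5*chi_2)(C) conj(chi(C)):
  <chi_5*chi_2, chi_1> = (1/8)[1*(2)*conj(1) + 1*(-2)*conj(1) + 2*(0)*conj(1) + 2*(0)*conj(1) + 2*(0)*conj(1)]
      = (1/8)[(2) + (-2) + (0) + (0) + (0)] = 0/8 = 0
  <chi_5*chi_2, chi_2> = (1/8)[1*(2)*conj(1) + 1*(-2)*conj(1) + 2*(0)*conj(1) + 2*(0)*conj(-1) + 2*(0)*conj(-1)]
      = (1/8)[(2) + (-2) + (0) + (0) + (0)] = 0/8 = 0
  <chi_5*chi_2, chi_3> = (1/8)[1*(2)*conj(1) + 1*(-2)*conj(1) + 2*(0)*conj(-1) + 2*(0)*conj(1) + 2*(0)*conj(-1)]
      = (1/8)[(2) + (-2) + (0) + (0) + (0)] = 0/8 = 0
  <chi_5*chi_2, chi_4> = (1/8)[1*(2)*conj(1) + 1*(-2)*conj(1) + 2*(0)*conj(-1) + 2*(0)*conj(-1) + 2*(0)*conj(1)]
      = (1/8)[(2) + (-2) + (0) + (0) + (0)] = 0/8 = 0
  <chi_5*chi_2, chi_5> = (1/8)[1*(2)*conj(2) + 1*(-2)*conj(-2) + 2*(0)*conj(0) + 2*(0)*conj(0) + 2*(0)*conj(0)]
      = (1/8)[(4) + (4) + (0) + (0) + (0)] = 8/8 = 1
Hence the multiplicities are chi_5: 1. Dimension check: dim(chi_5)*dim(chi_2) = 2*1 = 2 and sum (mult * dim) = 1*2 = 2.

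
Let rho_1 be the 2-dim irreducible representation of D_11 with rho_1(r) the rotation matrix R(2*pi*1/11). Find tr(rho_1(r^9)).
chi_{rho_1}(r^9) = 2*cos(2*pi*1*9/11) = 2*cos(4*pi/11)

Why: rho_1(r^9) is rotation by angle 2*pi*1*9/11, whose trace is 2*cos(2*pi*1*9/11) = 2*cos(4*pi/11).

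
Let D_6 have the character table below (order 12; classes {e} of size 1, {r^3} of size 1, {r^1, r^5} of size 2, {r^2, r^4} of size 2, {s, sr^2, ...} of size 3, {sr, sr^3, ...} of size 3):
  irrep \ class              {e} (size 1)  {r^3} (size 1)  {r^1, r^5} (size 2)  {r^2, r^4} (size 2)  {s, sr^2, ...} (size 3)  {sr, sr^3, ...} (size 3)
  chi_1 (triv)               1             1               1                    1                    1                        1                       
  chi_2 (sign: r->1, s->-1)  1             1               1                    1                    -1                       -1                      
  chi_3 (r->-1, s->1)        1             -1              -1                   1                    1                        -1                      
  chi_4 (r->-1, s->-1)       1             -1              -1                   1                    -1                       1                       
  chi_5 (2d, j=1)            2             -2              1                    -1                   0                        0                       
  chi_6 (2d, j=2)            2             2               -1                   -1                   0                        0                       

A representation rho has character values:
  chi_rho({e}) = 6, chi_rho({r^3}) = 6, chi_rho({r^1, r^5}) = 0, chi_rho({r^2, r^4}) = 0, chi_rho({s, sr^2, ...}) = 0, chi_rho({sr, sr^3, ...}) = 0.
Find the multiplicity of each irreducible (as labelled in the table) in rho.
Multiplicities: chi_1: 1, chi_2: 1, chi_3: 0, chi_4: 0, chi_5: 0, chi_6: 2.

Working: Use <chi_rho, chi> = (1/|G|) sum_C |C| * chi_rho(C) * conj(chi(C)) with |G| = 12 for each irreducible chi in the table:
  <chi_rho, chi_1> = (1/12)[1*(6)*conj(1) + 1*(6)*conj(1) + 2*(0)*conj(1) + 2*(0)*conj(1) + 3*(0)*conj(1) + 3*(0)*conj(1)]
      = (1/12)[(6) + (6) + (0) + (0) + (0) + (0)] = 12/12 = 1
  <chi_rho, chi_2> = (1/12)[1*(6)*conj(1) + 1*(6)*conj(1) + 2*(0)*conj(1) + 2*(0)*conj(1) + 3*(0)*conj(-1) + 3*(0)*conj(-1)]
      = (1/12)[(6) + (6) + (0) + (0) + (0) + (0)] = 12/12 = 1
  <chi_rho, chi_3> = (1/12)[1*(6)*conj(1) + 1*(6)*conj(-1) + 2*(0)*conj(-1) + 2*(0)*conj(1) + 3*(0)*conj(1) + 3*(0)*conj(-1)]
      = (1/12)[(6) + (-6) + (0) + (0) + (0) + (0)] = 0/12 = 0
  <chi_rho, chi_4> = (1/12)[1*(6)*conj(1) + 1*(6)*conj(-1) + 2*(0)*conj(-1) + 2*(0)*conj(1) + 3*(0)*conj(-1) + 3*(0)*conj(1)]
      = (1/12)[(6) + (-6) + (0) + (0) + (0) + (0)] = 0/12 = 0
  <chi_rho, chi_5> = (1/12)[1*(6)*conj(2) + 1*(6)*conj(-2) + 2*(0)*conj(1) + 2*(0)*conj(-1) + 3*(0)*conj(0) + 3*(0)*conj(0)]
      = (1/12)[(12) + (-12) + (0) + (0) + (0) + (0)] = 0/12 = 0
  <chi_rho, chi_6> = (1/12)[1*(6)*conj(2) + 1*(6)*conj(2) + 2*(0)*conj(-1) + 2*(0)*conj(-1) + 3*(0)*conj(0) + 3*(0)*conj(0)]
      = (1/12)[(12) + (12) + (0) + (0) + (0) + (0)] = 24/12 = 2
Dimension check: dim(rho) = sum (mult * dim) = 1*1 + 1*1 + 0*1 + 0*1 + 0*2 + 2*2 = 6 = chi_rho(e) = 6.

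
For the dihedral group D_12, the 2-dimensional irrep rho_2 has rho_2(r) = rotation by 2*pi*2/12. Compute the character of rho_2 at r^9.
chi_{rho_2}(r^9) = 2*cos(2*pi*2*9/12) = -2

Why: rho_2(r^9) is rotation by angle 2*pi*2*9/12, whose trace is 2*cos(2*pi*2*9/12) = -2.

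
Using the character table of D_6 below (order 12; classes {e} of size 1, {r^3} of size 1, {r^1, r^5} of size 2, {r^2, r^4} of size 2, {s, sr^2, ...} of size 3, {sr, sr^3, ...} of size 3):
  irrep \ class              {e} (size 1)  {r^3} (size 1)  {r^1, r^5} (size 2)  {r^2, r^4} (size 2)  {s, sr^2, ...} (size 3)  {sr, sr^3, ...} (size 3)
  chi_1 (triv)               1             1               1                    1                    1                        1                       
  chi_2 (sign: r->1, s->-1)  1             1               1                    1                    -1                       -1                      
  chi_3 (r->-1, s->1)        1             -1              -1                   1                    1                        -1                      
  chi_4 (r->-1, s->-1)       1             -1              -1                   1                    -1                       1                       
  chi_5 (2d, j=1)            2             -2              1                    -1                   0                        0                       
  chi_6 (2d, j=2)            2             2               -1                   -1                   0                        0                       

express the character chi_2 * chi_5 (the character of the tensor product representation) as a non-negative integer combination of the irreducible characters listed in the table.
chi_2 tensor chi_5 = chi_5 (all other irreducibles have multiplicity 0).

Justification: The character of a tensor product is the pointwise product (chi_2 * chi_5)(C) = chi_2(C) * chi_5(C):
  {e}: (1)*(2), {r^3}: (1)*(-2), {r^1, r^5}: (1)*(1), {r^2, r^4}: (1)*(-1), {s, sr^2, ...}: (-1)*(0), {sr, sr^3, ...}: (-1)*(0)
so (chi_2 * chi_5) takes values
  {e} -> 2, {r^3} -> -2, {r^1, r^5} -> 1, {r^2, r^4} -> -1, {s, sr^2, ...} -> 0, {sr, sr^3, ...} -> 0.
Now take the inner product of this character with each irreducible chi from the table, <chi_2*chi_5, chi> = (1/12) sum_C |C| (chi_2*chi_5)(C) conj(chi(C)):
  <chi_2*chi_5, chi_1> = (1/12)[1*(2)*conj(1) + 1*(-2)*conj(1) + 2*(1)*conj(1) + 2*(-1)*conj(1) + 3*(0)*conj(1) + 3*(0)*conj(1)]
      = (1/12)[(2) + (-2) + (2) + (-2) + (0) + (0)] = 0/12 = 0
  <chi_2*chi_5, chi_2> = (1/12)[1*(2)*conj(1) + 1*(-2)*conj(1) + 2*(1)*conj(1) + 2*(-1)*conj(1) + 3*(0)*conj(-1) + 3*(0)*conj(-1)]
      = (1/12)[(2) + (-2) + (2) + (-2) + (0) + (0)] = 0/12 = 0
  <chi_2*chi_5, chi_3> = (1/12)[1*(2)*conj(1) + 1*(-2)*conj(-1) + 2*(1)*conj(-1) + 2*(-1)*conj(1) + 3*(0)*conj(1) + 3*(0)*conj(-1)]
      = (1/12)[(2) + (2) + (-2) + (-2) + (0) + (0)] = 0/12 = 0
  <chi_2*chi_5, chi_4> = (1/12)[1*(2)*conj(1) + 1*(-2)*conj(-1) + 2*(1)*conj(-1) + 2*(-1)*conj(1) + 3*(0)*conj(-1) + 3*(0)*conj(1)]
      = (1/12)[(2) + (2) + (-2) + (-2) + (0) + (0)] = 0/12 = 0
  <chi_2*chi_5, chi_5> = (1/12)[1*(2)*conj(2) + 1*(-2)*conj(-2) + 2*(1)*conj(1) + 2*(-1)*conj(-1) + 3*(0)*conj(0) + 3*(0)*conj(0)]
      = (1/12)[(4) + (4) + (2) + (2) + (0) + (0)] = 12/12 = 1
  <chi_2*chi_5, chi_6> = (1/12)[1*(2)*conj(2) + 1*(-2)*conj(2) + 2*(1)*conj(-1) + 2*(-1)*conj(-1) + 3*(0)*conj(0) + 3*(0)*conj(0)]
      = (1/12)[(4) + (-4) + (-2) + (2) + (0) + (0)] = 0/12 = 0
Hence the multiplicities are chi_5: 1. Dimension check: dim(chi_2)*dim(chi_5) = 1*2 = 2 and sum (mult * dim) = 1*2 = 2.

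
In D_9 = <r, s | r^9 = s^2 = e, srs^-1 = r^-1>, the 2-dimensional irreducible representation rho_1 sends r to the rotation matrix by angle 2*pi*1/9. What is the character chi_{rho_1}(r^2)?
chi_{rho_1}(r^2) = 2*cos(2*pi*1*2/9) = 2*cos(4*pi/9)

Argument: rho_1(r^2) is rotation by angle 2*pi*1*2/9, whose trace is 2*cos(2*pi*1*2/9) = 2*cos(4*pi/9).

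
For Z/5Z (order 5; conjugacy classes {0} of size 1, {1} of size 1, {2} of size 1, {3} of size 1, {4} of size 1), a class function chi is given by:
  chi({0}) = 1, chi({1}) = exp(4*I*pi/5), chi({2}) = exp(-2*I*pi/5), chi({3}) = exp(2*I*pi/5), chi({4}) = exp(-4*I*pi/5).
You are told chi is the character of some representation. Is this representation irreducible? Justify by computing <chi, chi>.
Irreducible: <chi, chi> = 1.

<chi, chi> = (1/|G|) sum_C |C| * |chi(C)|^2 = (1/5)[1*|1|^2 + 1*|exp(4*I*pi/5)|^2 + 1*|exp(-2*I*pi/5)|^2 + 1*|exp(2*I*pi/5)|^2 + 1*|exp(-4*I*pi/5)|^2]
  = (1/5)[(1) + (1) + (1) + (1) + (1)] = 5/5 = 1.
(Exp terms are combined using exp(i*s)*conj(exp(i*t)) = exp(i*(s-t)), and sums of them are collapsed using the identity that for every m > 1 the m distinct m-th roots of unity sum to 0, e.g. 1 + exp(2*I*pi/3) + exp(-2*I*pi/3) = 0.)
A character is irreducible iff <chi, chi> = 1, so this representation is irreducible.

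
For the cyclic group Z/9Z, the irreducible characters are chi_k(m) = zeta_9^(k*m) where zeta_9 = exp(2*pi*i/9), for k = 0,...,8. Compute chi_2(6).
chi_2(6) = zeta_9^12 = exp(2*I*pi/3)

Reasoning: chi_2(6) = zeta_9^(2*6) = zeta_9^12. Since zeta_9^9 = 1, this equals zeta_9^3 = exp(2*pi*i*3/9) = exp(2*I*pi/3).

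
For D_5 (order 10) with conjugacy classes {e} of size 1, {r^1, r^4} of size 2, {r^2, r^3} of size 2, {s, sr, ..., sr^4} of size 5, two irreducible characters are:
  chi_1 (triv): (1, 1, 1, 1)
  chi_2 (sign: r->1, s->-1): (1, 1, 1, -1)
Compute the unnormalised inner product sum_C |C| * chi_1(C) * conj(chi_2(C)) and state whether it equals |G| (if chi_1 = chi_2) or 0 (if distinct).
Sum = 0; so <chi_1, chi_2> = 0 (distinct irreducibles are orthogonal).

Solution. Compute term by term over conjugacy classes (|C| * chi_1(C) * conj(chi_2(C))):
  1*(1)*conj(1) + 2*(1)*conj(1) + 2*(1)*conj(1) + 5*(1)*conj(-1)
  = (1) + (2) + (2) + (-5)
  = 0.
Dividing by |G| = 10 gives 0/10 = 0, matching the row-orthogonality relation <chi_1, chi_2> = [chi_1 = chi_2].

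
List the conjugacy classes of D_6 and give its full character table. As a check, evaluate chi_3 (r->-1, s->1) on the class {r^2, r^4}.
Conjugacy classes: {e} of size 1, {r^3} of size 1, {r^1, r^5} of size 2, {r^2, r^4} of size 2, {s, sr^2, ...} of size 3, {sr, sr^3, ...} of size 3.
Character table:
  irrep \ class              {e} (size 1)  {r^3} (size 1)  {r^1, r^5} (size 2)  {r^2, r^4} (size 2)  {s, sr^2, ...} (size 3)  {sr, sr^3, ...} (size 3)
  chi_1 (triv)               1             1               1                    1                    1                        1                       
  chi_2 (sign: r->1, s->-1)  1             1               1                    1                    -1                       -1                      
  chi_3 (r->-1, s->1)        1             -1              -1                   1                    1                        -1                      
  chi_4 (r->-1, s->-1)       1             -1              -1                   1                    -1                       1                       
  chi_5 (2d, j=1)            2             -2              1                    -1                   0                        0                       
  chi_6 (2d, j=2)            2             2               -1                   -1                   0                        0                       

Spot check: chi_3 (r->-1, s->1) on {r^2, r^4} = 1.

Justification: D_6 has order 2*6 = 12 with 6 conjugacy classes, hence 6 irreducibles. Sum of squared dims 1 + 1 + 1 + 1 + 4 + 4 = 12 = |G|. Linear characters come from the abelianisation; the 2-dimensional irreps have character r^k -> 2*cos(2*pi*j*k/6), reflections -> 0.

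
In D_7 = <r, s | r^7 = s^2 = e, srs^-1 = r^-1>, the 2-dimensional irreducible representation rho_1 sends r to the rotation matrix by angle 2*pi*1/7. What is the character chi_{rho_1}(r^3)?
chi_{rho_1}(r^3) = 2*cos(2*pi*1*3/7) = -2*cos(pi/7)

Solution. rho_1(r^3) is rotation by angle 2*pi*1*3/7, whose trace is 2*cos(2*pi*1*3/7) = -2*cos(pi/7).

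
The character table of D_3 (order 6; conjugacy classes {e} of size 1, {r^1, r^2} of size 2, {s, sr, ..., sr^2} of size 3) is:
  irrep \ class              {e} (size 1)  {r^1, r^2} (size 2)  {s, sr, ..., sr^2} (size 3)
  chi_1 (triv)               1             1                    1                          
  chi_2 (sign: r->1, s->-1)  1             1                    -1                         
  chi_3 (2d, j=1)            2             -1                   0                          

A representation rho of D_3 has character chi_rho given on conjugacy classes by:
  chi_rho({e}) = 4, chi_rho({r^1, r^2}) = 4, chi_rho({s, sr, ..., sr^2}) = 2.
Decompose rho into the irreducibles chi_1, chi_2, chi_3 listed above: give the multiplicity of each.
Multiplicities: chi_1: 3, chi_2: 1, chi_3: 0.

Explanation: Use <chi_rho, chi> = (1/|G|) sum_C |C| * chi_rho(C) * conj(chi(C)) with |G| = 6 for each irreducible chi in the table:
  <chi_rho, chi_1> = (1/6)[1*(4)*conj(1) + 2*(4)*conj(1) + 3*(2)*conj(1)]
      = (1/6)[(4) + (8) + (6)] = 18/6 = 3
  <chi_rho, chi_2> = (1/6)[1*(4)*conj(1) + 2*(4)*conj(1) + 3*(2)*conj(-1)]
      = (1/6)[(4) + (8) + (-6)] = 6/6 = 1
  <chi_rho, chi_3> = (1/6)[1*(4)*conj(2) + 2*(4)*conj(-1) + 3*(2)*conj(0)]
      = (1/6)[(8) + (-8) + (0)] = 0/6 = 0
Dimension check: dim(rho) = sum (mult * dim) = 3*1 + 1*1 + 0*2 = 4 = chi_rho(e) = 4.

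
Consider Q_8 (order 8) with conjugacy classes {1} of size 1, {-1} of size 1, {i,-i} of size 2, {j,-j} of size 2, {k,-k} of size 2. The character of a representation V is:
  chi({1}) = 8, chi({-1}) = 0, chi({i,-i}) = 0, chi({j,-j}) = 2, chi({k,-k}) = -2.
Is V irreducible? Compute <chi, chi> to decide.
Not irreducible (reducible): <chi, chi> = 10 > 1.

<chi, chi> = (1/|G|) sum_C |C| * |chi(C)|^2 = (1/8)[1*|8|^2 + 1*|0|^2 + 2*|0|^2 + 2*|2|^2 + 2*|-2|^2]
  = (1/8)[(64) + (0) + (0) + (8) + (8)] = 80/8 = 10.
A character is irreducible iff <chi, chi> = 1, so this representation is reducible.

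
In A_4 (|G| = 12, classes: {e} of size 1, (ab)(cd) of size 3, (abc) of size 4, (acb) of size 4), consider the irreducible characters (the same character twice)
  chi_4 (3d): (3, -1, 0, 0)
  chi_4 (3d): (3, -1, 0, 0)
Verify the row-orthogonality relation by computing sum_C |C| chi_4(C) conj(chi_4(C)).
Sum = 12 = |G| = 12; so <chi_4, chi_4> = 1 (norm-1 confirms irreducibility).

Proof sketch: Compute term by term over conjugacy classes (|C| * chi_4(C) * conj(chi_4(C))):
  1*(3)*conj(3) + 3*(-1)*conj(-1) + 4*(0)*conj(0) + 4*(0)*conj(0)
  = (9) + (3) + (0) + (0)
  = 12.
(Exp terms are combined using exp(i*s)*conj(exp(i*t)) = exp(i*(s-t)), and sums of them are collapsed using the identity that for every m > 1 the m distinct m-th roots of unity sum to 0, e.g. 1 + exp(2*I*pi/3) + exp(-2*I*pi/3) = 0.)
Dividing by |G| = 12 gives 12/12 = 1, matching the row-orthogonality relation <chi_4, chi_4> = [chi_4 = chi_4].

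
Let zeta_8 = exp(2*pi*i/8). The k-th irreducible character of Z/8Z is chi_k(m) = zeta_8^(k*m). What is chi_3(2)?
chi_3(2) = zeta_8^6 = -I

chi_3(2) = zeta_8^(3*2) = zeta_8^6. Since zeta_8^8 = 1, this equals zeta_8^6 = exp(2*pi*i*6/8) = -I.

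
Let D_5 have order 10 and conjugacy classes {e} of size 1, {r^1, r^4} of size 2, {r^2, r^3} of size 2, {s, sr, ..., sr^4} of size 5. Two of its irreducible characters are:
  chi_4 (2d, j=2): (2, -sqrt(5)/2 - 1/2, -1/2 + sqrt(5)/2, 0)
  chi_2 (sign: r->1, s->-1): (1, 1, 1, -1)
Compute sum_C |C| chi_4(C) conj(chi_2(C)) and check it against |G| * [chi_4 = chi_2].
Sum = 0; so <chi_4, chi_2> = 0 (distinct irreducibles are orthogonal).

Solution. Compute term by term over conjugacy classes (|C| * chi_4(C) * conj(chi_2(C))):
  1*(2)*conj(1) + 2*(-sqrt(5)/2 - 1/2)*conj(1) + 2*(-1/2 + sqrt(5)/2)*conj(1) + 5*(0)*conj(-1)
  = (2) + (-sqrt(5) - 1) + (-1 + sqrt(5)) + (0)
  = 0.
Dividing by |G| = 10 gives 0/10 = 0, matching the row-orthogonality relation <chi_4, chi_2> = [chi_4 = chi_2].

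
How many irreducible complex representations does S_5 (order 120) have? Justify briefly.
7

Details: The number of irreducible complex representations of a finite group equals its number of conjugacy classes. Conjugacy classes in S_5 correspond to cycle types, i.e. partitions of 5; there are p(5) = 7 of them, so S_5 (order 120) has exactly 7 irreducible complex representations.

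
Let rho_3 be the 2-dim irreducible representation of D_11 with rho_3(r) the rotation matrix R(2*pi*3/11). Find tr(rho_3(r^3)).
chi_{rho_3}(r^3) = 2*cos(2*pi*3*3/11) = 2*cos(4*pi/11)

Details: rho_3(r^3) is rotation by angle 2*pi*3*3/11, whose trace is 2*cos(2*pi*3*3/11) = 2*cos(4*pi/11).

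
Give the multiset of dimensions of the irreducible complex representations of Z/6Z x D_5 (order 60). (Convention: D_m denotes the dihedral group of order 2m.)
Dimensions: 1, 1, 1, 1, 1, 1, 1, 1, 1, 1, 1, 1, 2, 2, 2, 2, 2, 2, 2, 2, 2, 2, 2, 2

Explanation: There are 24 irreducibles (= number of conjugacy classes). Their dimensions d_i satisfy sum d_i^2 = |G| = 60: 1 + 1 + 1 + 1 + 1 + 1 + 1 + 1 + 1 + 1 + 1 + 1 + 4 + 4 + 4 + 4 + 4 + 4 + 4 + 4 + 4 + 4 + 4 + 4 = 60. (For the product with Z/6Z: each of the 6 1-dim characters of Z/6Z tensors with each irrep of D_5, giving 6 copies of each D_5-dimension.)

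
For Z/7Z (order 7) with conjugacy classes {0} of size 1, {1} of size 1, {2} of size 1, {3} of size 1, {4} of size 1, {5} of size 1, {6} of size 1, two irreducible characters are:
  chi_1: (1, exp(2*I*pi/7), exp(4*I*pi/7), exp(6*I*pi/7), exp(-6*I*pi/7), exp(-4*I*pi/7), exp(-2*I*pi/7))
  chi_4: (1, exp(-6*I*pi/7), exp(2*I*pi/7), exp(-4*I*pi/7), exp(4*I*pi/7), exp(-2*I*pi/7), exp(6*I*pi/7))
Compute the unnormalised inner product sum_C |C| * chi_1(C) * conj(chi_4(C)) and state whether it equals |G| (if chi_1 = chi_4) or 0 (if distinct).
Sum = 0; so <chi_1, chi_4> = 0 (distinct irreducibles are orthogonal).

Explanation: Compute term by term over conjugacy classes (|C| * chi_1(C) * conj(chi_4(C))):
  1*(1)*conj(1) + 1*(exp(2*I*pi/7))*conj(exp(-6*I*pi/7)) + 1*(exp(4*I*pi/7))*conj(exp(2*I*pi/7)) + 1*(exp(6*I*pi/7))*conj(exp(-4*I*pi/7)) + 1*(exp(-6*I*pi/7))*conj(exp(4*I*pi/7)) + 1*(exp(-4*I*pi/7))*conj(exp(-2*I*pi/7)) + 1*(exp(-2*I*pi/7))*conj(exp(6*I*pi/7))
  = (1) + (exp(-6*I*pi/7)) + (exp(2*I*pi/7)) + (exp(-4*I*pi/7)) + (exp(4*I*pi/7)) + (exp(-2*I*pi/7)) + (exp(6*I*pi/7))
  = 0.
(Exp terms are combined using exp(i*s)*conj(exp(i*t)) = exp(i*(s-t)), and sums of them are collapsed using the identity that for every m > 1 the m distinct m-th roots of unity sum to 0, e.g. 1 + exp(2*I*pi/3) + exp(-2*I*pi/3) = 0.)
Dividing by |G| = 7 gives 0/7 = 0, matching the row-orthogonality relation <chi_1, chi_4> = [chi_1 = chi_4].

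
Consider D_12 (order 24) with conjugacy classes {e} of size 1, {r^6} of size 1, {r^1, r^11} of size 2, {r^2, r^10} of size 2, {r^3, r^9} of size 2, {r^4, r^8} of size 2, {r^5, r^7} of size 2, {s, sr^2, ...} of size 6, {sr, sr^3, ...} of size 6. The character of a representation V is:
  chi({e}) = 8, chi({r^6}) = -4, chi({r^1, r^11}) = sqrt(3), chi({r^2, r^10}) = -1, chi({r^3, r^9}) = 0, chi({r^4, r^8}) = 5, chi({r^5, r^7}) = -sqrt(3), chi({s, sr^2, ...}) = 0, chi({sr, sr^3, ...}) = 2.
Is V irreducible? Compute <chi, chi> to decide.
Not irreducible (reducible): <chi, chi> = 7 > 1.

Proof sketch: <chi, chi> = (1/|G|) sum_C |C| * |chi(C)|^2 = (1/24)[1*|8|^2 + 1*|-4|^2 + 2*|sqrt(3)|^2 + 2*|-1|^2 + 2*|0|^2 + 2*|5|^2 + 2*|-sqrt(3)|^2 + 6*|0|^2 + 6*|2|^2]
  = (1/24)[(64) + (16) + (6) + (2) + (0) + (50) + (6) + (0) + (24)] = 168/24 = 7.
A character is irreducible iff <chi, chi> = 1, so this representation is reducible.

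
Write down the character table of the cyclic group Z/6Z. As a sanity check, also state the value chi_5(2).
Character table of Z/6Z (irreps indexed chi_0,...,chi_5 with chi_k(m) = zeta_6^(k*m), zeta_6 = exp(2*pi*i/6)):
  irrep \ class  {0} (size 1)  {1} (size 1)    {2} (size 1)    {3} (size 1)  {4} (size 1)    {5} (size 1)  
  chi_0          1             1               1               1             1               1             
  chi_1          1             exp(I*pi/3)     exp(2*I*pi/3)   -1            exp(-2*I*pi/3)  exp(-I*pi/3)  
  chi_2          1             exp(2*I*pi/3)   exp(-2*I*pi/3)  1             exp(2*I*pi/3)   exp(-2*I*pi/3)
  chi_3          1             -1              1               -1            1               -1            
  chi_4          1             exp(-2*I*pi/3)  exp(2*I*pi/3)   1             exp(-2*I*pi/3)  exp(2*I*pi/3) 
  chi_5          1             exp(-I*pi/3)    exp(-2*I*pi/3)  -1            exp(2*I*pi/3)   exp(I*pi/3)   

Spot check: chi_5(2) = zeta_6^(5*2) = zeta_6^10 = exp(-2*I*pi/3).

Reasoning: Z/6Z is abelian, so all 6 irreducible complex representations are 1-dimensional. They are given by chi_k(m) = zeta_6^(k*m) for k = 0,...,5. Row orthogonality: sum_m chi_k(m) conj(chi_l(m)) = 6 * [k = l].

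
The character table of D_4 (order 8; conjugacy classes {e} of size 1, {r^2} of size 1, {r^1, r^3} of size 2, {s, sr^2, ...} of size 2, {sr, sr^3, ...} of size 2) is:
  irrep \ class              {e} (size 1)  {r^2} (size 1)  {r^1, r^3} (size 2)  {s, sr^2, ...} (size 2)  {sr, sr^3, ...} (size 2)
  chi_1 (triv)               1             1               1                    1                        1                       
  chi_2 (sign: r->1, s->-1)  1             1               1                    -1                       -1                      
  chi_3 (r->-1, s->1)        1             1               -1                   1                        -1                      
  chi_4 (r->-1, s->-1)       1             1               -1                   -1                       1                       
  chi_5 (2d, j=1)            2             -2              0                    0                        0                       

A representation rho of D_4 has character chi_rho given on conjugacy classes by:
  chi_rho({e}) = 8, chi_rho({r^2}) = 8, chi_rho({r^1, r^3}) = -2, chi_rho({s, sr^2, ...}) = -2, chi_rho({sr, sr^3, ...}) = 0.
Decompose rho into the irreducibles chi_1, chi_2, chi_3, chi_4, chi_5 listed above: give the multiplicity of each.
Multiplicities: chi_1: 1, chi_2: 2, chi_3: 2, chi_4: 3, chi_5: 0.

Derivation: Use <chi_rho, chi> = (1/|G|) sum_C |C| * chi_rho(C) * conj(chi(C)) with |G| = 8 for each irreducible chi in the table:
  <chi_rho, chi_1> = (1/8)[1*(8)*conj(1) + 1*(8)*conj(1) + 2*(-2)*conj(1) + 2*(-2)*conj(1) + 2*(0)*conj(1)]
      = (1/8)[(8) + (8) + (-4) + (-4) + (0)] = 8/8 = 1
  <chi_rho, chi_2> = (1/8)[1*(8)*conj(1) + 1*(8)*conj(1) + 2*(-2)*conj(1) + 2*(-2)*conj(-1) + 2*(0)*conj(-1)]
      = (1/8)[(8) + (8) + (-4) + (4) + (0)] = 16/8 = 2
  <chi_rho, chi_3> = (1/8)[1*(8)*conj(1) + 1*(8)*conj(1) + 2*(-2)*conj(-1) + 2*(-2)*conj(1) + 2*(0)*conj(-1)]
      = (1/8)[(8) + (8) + (4) + (-4) + (0)] = 16/8 = 2
  <chi_rho, chi_4> = (1/8)[1*(8)*conj(1) + 1*(8)*conj(1) + 2*(-2)*conj(-1) + 2*(-2)*conj(-1) + 2*(0)*conj(1)]
      = (1/8)[(8) + (8) + (4) + (4) + (0)] = 24/8 = 3
  <chi_rho, chi_5> = (1/8)[1*(8)*conj(2) + 1*(8)*conj(-2) + 2*(-2)*conj(0) + 2*(-2)*conj(0) + 2*(0)*conj(0)]
      = (1/8)[(16) + (-16) + (0) + (0) + (0)] = 0/8 = 0
Dimension check: dim(rho) = sum (mult * dim) = 1*1 + 2*1 + 2*1 + 3*1 + 0*2 = 8 = chi_rho(e) = 8.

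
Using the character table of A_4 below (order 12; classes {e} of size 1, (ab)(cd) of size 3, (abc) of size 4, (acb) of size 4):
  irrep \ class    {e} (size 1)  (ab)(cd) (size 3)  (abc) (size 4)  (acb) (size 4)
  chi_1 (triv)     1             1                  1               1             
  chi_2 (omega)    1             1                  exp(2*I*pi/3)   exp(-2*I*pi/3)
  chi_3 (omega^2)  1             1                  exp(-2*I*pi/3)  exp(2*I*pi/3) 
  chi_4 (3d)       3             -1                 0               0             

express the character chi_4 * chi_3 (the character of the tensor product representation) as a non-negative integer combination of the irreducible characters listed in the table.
chi_4 tensor chi_3 = chi_4 (all other irreducibles have multiplicity 0).

Derivation: The character of a tensor product is the pointwise product (chi_4 * chi_3)(C) = chi_4(C) * chi_3(C):
  {e}: (3)*(1), (ab)(cd): (-1)*(1), (abc): (0)*(exp(-2*I*pi/3)), (acb): (0)*(exp(2*I*pi/3))
so (chi_4 * chi_3) takes values
  {e} -> 3, (ab)(cd) -> -1, (abc) -> 0, (acb) -> 0.
Now take the inner product of this character with each irreducible chi from the table, <chi_4*chi_3, chi> = (1/12) sum_C |C| (chi_4*chi_3)(C) conj(chi(C)):
  <chi_4*chi_3, chi_1> = (1/12)[1*(3)*conj(1) + 3*(-1)*conj(1) + 4*(0)*conj(1) + 4*(0)*conj(1)]
      = (1/12)[(3) + (-3) + (0) + (0)] = 0/12 = 0
  <chi_4*chi_3, chi_2> = (1/12)[1*(3)*conj(1) + 3*(-1)*conj(1) + 4*(0)*conj(exp(2*I*pi/3)) + 4*(0)*conj(exp(-2*I*pi/3))]
      = (1/12)[(3) + (-3) + (0) + (0)] = 0/12 = 0
  <chi_4*chi_3, chi_3> = (1/12)[1*(3)*conj(1) + 3*(-1)*conj(1) + 4*(0)*conj(exp(-2*I*pi/3)) + 4*(0)*conj(exp(2*I*pi/3))]
      = (1/12)[(3) + (-3) + (0) + (0)] = 0/12 = 0
  <chi_4*chi_3, chi_4> = (1/12)[1*(3)*conj(3) + 3*(-1)*conj(-1) + 4*(0)*conj(0) + 4*(0)*conj(0)]
      = (1/12)[(9) + (3) + (0) + (0)] = 12/12 = 1
(Exp terms are combined using exp(i*s)*conj(exp(i*t)) = exp(i*(s-t)), and sums of them are collapsed using the identity that for every m > 1 the m distinct m-th roots of unity sum to 0, e.g. 1 + exp(2*I*pi/3) + exp(-2*I*pi/3) = 0.)
Hence the multiplicities are chi_4: 1. Dimension check: dim(chi_4)*dim(chi_3) = 3*1 = 3 and sum (mult * dim) = 1*3 = 3.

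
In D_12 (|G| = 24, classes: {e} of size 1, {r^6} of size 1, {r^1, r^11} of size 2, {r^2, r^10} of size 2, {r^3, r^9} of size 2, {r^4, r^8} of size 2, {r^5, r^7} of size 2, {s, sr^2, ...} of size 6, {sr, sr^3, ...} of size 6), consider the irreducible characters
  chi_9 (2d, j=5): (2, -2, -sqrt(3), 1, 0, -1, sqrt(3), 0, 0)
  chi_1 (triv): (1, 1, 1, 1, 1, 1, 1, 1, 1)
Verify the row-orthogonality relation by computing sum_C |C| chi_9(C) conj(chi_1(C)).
Sum = 0; so <chi_9, chi_1> = 0 (distinct irreducibles are orthogonal).

Argument: Compute term by term over conjugacy classes (|C| * chi_9(C) * conj(chi_1(C))):
  1*(2)*conj(1) + 1*(-2)*conj(1) + 2*(-sqrt(3))*conj(1) + 2*(1)*conj(1) + 2*(0)*conj(1) + 2*(-1)*conj(1) + 2*(sqrt(3))*conj(1) + 6*(0)*conj(1) + 6*(0)*conj(1)
  = (2) + (-2) + (-2*sqrt(3)) + (2) + (0) + (-2) + (2*sqrt(3)) + (0) + (0)
  = 0.
Dividing by |G| = 24 gives 0/24 = 0, matching the row-orthogonality relation <chi_9, chi_1> = [chi_9 = chi_1].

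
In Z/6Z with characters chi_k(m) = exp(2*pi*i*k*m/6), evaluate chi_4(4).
chi_4(4) = zeta_6^16 = exp(-2*I*pi/3)

Details: chi_4(4) = zeta_6^(4*4) = zeta_6^16. Since zeta_6^6 = 1, this equals zeta_6^4 = exp(2*pi*i*4/6) = exp(-2*I*pi/3).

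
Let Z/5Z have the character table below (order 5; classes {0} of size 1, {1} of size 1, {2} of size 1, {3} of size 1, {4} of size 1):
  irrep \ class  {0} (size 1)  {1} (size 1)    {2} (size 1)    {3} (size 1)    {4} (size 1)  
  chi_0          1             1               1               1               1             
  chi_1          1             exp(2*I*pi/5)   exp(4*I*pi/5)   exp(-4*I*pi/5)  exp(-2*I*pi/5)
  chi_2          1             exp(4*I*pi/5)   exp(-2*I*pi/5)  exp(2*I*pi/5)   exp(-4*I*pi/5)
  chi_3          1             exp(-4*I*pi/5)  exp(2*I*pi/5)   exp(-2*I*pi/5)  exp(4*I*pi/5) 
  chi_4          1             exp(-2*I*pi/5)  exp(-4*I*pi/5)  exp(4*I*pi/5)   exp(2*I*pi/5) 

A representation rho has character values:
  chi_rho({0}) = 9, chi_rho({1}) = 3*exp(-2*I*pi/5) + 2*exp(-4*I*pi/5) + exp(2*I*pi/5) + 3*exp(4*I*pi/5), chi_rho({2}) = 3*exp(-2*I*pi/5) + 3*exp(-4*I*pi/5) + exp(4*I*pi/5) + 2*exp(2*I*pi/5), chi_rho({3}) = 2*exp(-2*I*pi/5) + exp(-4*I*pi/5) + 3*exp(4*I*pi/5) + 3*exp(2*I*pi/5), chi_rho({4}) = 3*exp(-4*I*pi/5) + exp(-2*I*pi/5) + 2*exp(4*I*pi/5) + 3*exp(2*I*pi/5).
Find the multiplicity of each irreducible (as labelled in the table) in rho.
Multiplicities: chi_0: 0, chi_1: 1, chi_2: 3, chi_3: 2, chi_4: 3.

Solution. Use <chi_rho, chi> = (1/|G|) sum_C |C| * chi_rho(C) * conj(chi(C)) with |G| = 5 for each irreducible chi in the table:
  <chi_rho, chi_0> = (1/5)[1*(9)*conj(1) + 1*(3*exp(-2*I*pi/5) + 2*exp(-4*I*pi/5) + exp(2*I*pi/5) + 3*exp(4*I*pi/5))*conj(1) + 1*(3*exp(-2*I*pi/5) + 3*exp(-4*I*pi/5) + exp(4*I*pi/5) + 2*exp(2*I*pi/5))*conj(1) + 1*(2*exp(-2*I*pi/5) + exp(-4*I*pi/5) + 3*exp(4*I*pi/5) + 3*exp(2*I*pi/5))*conj(1) + 1*(3*exp(-4*I*pi/5) + exp(-2*I*pi/5) + 2*exp(4*I*pi/5) + 3*exp(2*I*pi/5))*conj(1)]
      = (1/5)[(9) + (3*exp(-2*I*pi/5) + 2*exp(-4*I*pi/5) + exp(2*I*pi/5) + 3*exp(4*I*pi/5)) + (3*exp(-2*I*pi/5) + 3*exp(-4*I*pi/5) + exp(4*I*pi/5) + 2*exp(2*I*pi/5)) + (2*exp(-2*I*pi/5) + exp(-4*I*pi/5) + 3*exp(4*I*pi/5) + 3*exp(2*I*pi/5)) + (3*exp(-4*I*pi/5) + exp(-2*I*pi/5) + 2*exp(4*I*pi/5) + 3*exp(2*I*pi/5))] = 0/5 = 0
  <chi_rho, chi_1> = (1/5)[1*(9)*conj(1) + 1*(3*exp(-2*I*pi/5) + 2*exp(-4*I*pi/5) + exp(2*I*pi/5) + 3*exp(4*I*pi/5))*conj(exp(2*I*pi/5)) + 1*(3*exp(-2*I*pi/5) + 3*exp(-4*I*pi/5) + exp(4*I*pi/5) + 2*exp(2*I*pi/5))*conj(exp(4*I*pi/5)) + 1*(2*exp(-2*I*pi/5) + exp(-4*I*pi/5) + 3*exp(4*I*pi/5) + 3*exp(2*I*pi/5))*conj(exp(-4*I*pi/5)) + 1*(3*exp(-4*I*pi/5) + exp(-2*I*pi/5) + 2*exp(4*I*pi/5) + 3*exp(2*I*pi/5))*conj(exp(-2*I*pi/5))]
      = (1/5)[(9) + (1 + 3*exp(-4*I*pi/5) + 2*exp(4*I*pi/5) + 3*exp(2*I*pi/5)) + (1 + 2*exp(-2*I*pi/5) + 3*exp(4*I*pi/5) + 3*exp(2*I*pi/5)) + (1 + 3*exp(-2*I*pi/5) + 3*exp(-4*I*pi/5) + 2*exp(2*I*pi/5)) + (1 + 3*exp(-2*I*pi/5) + 2*exp(-4*I*pi/5) + 3*exp(4*I*pi/5))] = 5/5 = 1
  <chi_rho, chi_2> = (1/5)[1*(9)*conj(1) + 1*(3*exp(-2*I*pi/5) + 2*exp(-4*I*pi/5) + exp(2*I*pi/5) + 3*exp(4*I*pi/5))*conj(exp(4*I*pi/5)) + 1*(3*exp(-2*I*pi/5) + 3*exp(-4*I*pi/5) + exp(4*I*pi/5) + 2*exp(2*I*pi/5))*conj(exp(-2*I*pi/5)) + 1*(2*exp(-2*I*pi/5) + exp(-4*I*pi/5) + 3*exp(4*I*pi/5) + 3*exp(2*I*pi/5))*conj(exp(2*I*pi/5)) + 1*(3*exp(-4*I*pi/5) + exp(-2*I*pi/5) + 2*exp(4*I*pi/5) + 3*exp(2*I*pi/5))*conj(exp(-4*I*pi/5))]
      = (1/5)[(9) + (3 + exp(-2*I*pi/5) + 3*exp(4*I*pi/5) + 2*exp(2*I*pi/5)) + (3 + 3*exp(-2*I*pi/5) + exp(-4*I*pi/5) + 2*exp(4*I*pi/5)) + (3 + 2*exp(-4*I*pi/5) + exp(4*I*pi/5) + 3*exp(2*I*pi/5)) + (3 + 2*exp(-2*I*pi/5) + 3*exp(-4*I*pi/5) + exp(2*I*pi/5))] = 15/5 = 3
  <chi_rho, chi_3> = (1/5)[1*(9)*conj(1) + 1*(3*exp(-2*I*pi/5) + 2*exp(-4*I*pi/5) + exp(2*I*pi/5) + 3*exp(4*I*pi/5))*conj(exp(-4*I*pi/5)) + 1*(3*exp(-2*I*pi/5) + 3*exp(-4*I*pi/5) + exp(4*I*pi/5) + 2*exp(2*I*pi/5))*conj(exp(2*I*pi/5)) + 1*(2*exp(-2*I*pi/5) + exp(-4*I*pi/5) + 3*exp(4*I*pi/5) + 3*exp(2*I*pi/5))*conj(exp(-2*I*pi/5)) + 1*(3*exp(-4*I*pi/5) + exp(-2*I*pi/5) + 2*exp(4*I*pi/5) + 3*exp(2*I*pi/5))*conj(exp(4*I*pi/5))]
      = (1/5)[(9) + (2 + 3*exp(-2*I*pi/5) + exp(-4*I*pi/5) + 3*exp(2*I*pi/5)) + (2 + 3*exp(-4*I*pi/5) + exp(2*I*pi/5) + 3*exp(4*I*pi/5)) + (2 + 3*exp(-4*I*pi/5) + exp(-2*I*pi/5) + 3*exp(4*I*pi/5)) + (2 + 3*exp(-2*I*pi/5) + exp(4*I*pi/5) + 3*exp(2*I*pi/5))] = 10/5 = 2
  <chi_rho, chi_4> = (1/5)[1*(9)*conj(1) + 1*(3*exp(-2*I*pi/5) + 2*exp(-4*I*pi/5) + exp(2*I*pi/5) + 3*exp(4*I*pi/5))*conj(exp(-2*I*pi/5)) + 1*(3*exp(-2*I*pi/5) + 3*exp(-4*I*pi/5) + exp(4*I*pi/5) + 2*exp(2*I*pi/5))*conj(exp(-4*I*pi/5)) + 1*(2*exp(-2*I*pi/5) + exp(-4*I*pi/5) + 3*exp(4*I*pi/5) + 3*exp(2*I*pi/5))*conj(exp(4*I*pi/5)) + 1*(3*exp(-4*I*pi/5) + exp(-2*I*pi/5) + 2*exp(4*I*pi/5) + 3*exp(2*I*pi/5))*conj(exp(2*I*pi/5))]
      = (1/5)[(9) + (3 + 2*exp(-2*I*pi/5) + 3*exp(-4*I*pi/5) + exp(4*I*pi/5)) + (3 + 2*exp(-4*I*pi/5) + exp(-2*I*pi/5) + 3*exp(2*I*pi/5)) + (3 + 3*exp(-2*I*pi/5) + exp(2*I*pi/5) + 2*exp(4*I*pi/5)) + (3 + exp(-4*I*pi/5) + 3*exp(4*I*pi/5) + 2*exp(2*I*pi/5))] = 15/5 = 3
(Exp terms are combined using exp(i*s)*conj(exp(i*t)) = exp(i*(s-t)), and sums of them are collapsed using the identity that for every m > 1 the m distinct m-th roots of unity sum to 0, e.g. 1 + exp(2*I*pi/3) + exp(-2*I*pi/3) = 0.)
Dimension check: dim(rho) = sum (mult * dim) = 0*1 + 1*1 + 3*1 + 2*1 + 3*1 = 9 = chi_rho(e) = 9.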